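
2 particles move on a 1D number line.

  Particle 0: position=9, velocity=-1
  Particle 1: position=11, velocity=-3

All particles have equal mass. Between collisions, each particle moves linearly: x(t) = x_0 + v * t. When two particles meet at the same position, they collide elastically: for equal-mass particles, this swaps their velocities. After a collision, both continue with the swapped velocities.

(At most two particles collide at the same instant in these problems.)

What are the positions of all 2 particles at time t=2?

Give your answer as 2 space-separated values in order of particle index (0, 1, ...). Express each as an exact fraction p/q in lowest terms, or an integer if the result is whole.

Answer: 5 7

Derivation:
Collision at t=1: particles 0 and 1 swap velocities; positions: p0=8 p1=8; velocities now: v0=-3 v1=-1
Advance to t=2 (no further collisions before then); velocities: v0=-3 v1=-1; positions = 5 7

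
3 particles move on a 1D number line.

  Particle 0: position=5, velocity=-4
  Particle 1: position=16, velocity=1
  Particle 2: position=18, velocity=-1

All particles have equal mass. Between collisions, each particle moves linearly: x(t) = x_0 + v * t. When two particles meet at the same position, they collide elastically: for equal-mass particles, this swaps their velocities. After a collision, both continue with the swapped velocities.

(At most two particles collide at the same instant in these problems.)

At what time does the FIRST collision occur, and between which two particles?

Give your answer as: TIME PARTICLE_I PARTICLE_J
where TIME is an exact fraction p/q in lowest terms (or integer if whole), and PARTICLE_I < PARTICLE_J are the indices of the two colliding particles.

Answer: 1 1 2

Derivation:
Pair (0,1): pos 5,16 vel -4,1 -> not approaching (rel speed -5 <= 0)
Pair (1,2): pos 16,18 vel 1,-1 -> gap=2, closing at 2/unit, collide at t=1
Earliest collision: t=1 between 1 and 2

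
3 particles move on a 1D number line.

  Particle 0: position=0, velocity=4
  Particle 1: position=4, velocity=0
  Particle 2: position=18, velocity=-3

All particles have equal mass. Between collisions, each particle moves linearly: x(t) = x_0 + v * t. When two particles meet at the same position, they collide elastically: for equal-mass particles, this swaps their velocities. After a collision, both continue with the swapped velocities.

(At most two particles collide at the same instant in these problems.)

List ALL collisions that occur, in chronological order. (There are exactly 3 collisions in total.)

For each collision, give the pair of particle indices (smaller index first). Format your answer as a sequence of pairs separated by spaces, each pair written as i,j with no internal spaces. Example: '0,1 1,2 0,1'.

Answer: 0,1 1,2 0,1

Derivation:
Collision at t=1: particles 0 and 1 swap velocities; positions: p0=4 p1=4 p2=15; velocities now: v0=0 v1=4 v2=-3
Collision at t=18/7: particles 1 and 2 swap velocities; positions: p0=4 p1=72/7 p2=72/7; velocities now: v0=0 v1=-3 v2=4
Collision at t=14/3: particles 0 and 1 swap velocities; positions: p0=4 p1=4 p2=56/3; velocities now: v0=-3 v1=0 v2=4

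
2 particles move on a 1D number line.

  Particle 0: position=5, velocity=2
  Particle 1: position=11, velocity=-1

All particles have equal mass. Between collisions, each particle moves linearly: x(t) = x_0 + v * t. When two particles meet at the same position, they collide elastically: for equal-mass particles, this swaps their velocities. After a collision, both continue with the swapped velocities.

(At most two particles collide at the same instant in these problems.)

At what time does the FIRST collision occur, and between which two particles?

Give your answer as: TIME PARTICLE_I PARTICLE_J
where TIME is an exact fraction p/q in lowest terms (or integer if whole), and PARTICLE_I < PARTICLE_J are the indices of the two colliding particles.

Pair (0,1): pos 5,11 vel 2,-1 -> gap=6, closing at 3/unit, collide at t=2
Earliest collision: t=2 between 0 and 1

Answer: 2 0 1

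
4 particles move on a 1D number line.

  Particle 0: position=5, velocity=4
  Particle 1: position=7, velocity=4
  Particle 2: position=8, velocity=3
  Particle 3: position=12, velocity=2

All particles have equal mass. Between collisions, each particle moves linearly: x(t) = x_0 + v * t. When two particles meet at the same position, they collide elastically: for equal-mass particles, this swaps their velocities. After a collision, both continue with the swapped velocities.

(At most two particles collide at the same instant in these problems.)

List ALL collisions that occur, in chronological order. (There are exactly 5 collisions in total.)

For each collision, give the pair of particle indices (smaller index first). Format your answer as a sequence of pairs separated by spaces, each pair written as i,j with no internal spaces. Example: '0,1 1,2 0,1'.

Collision at t=1: particles 1 and 2 swap velocities; positions: p0=9 p1=11 p2=11 p3=14; velocities now: v0=4 v1=3 v2=4 v3=2
Collision at t=5/2: particles 2 and 3 swap velocities; positions: p0=15 p1=31/2 p2=17 p3=17; velocities now: v0=4 v1=3 v2=2 v3=4
Collision at t=3: particles 0 and 1 swap velocities; positions: p0=17 p1=17 p2=18 p3=19; velocities now: v0=3 v1=4 v2=2 v3=4
Collision at t=7/2: particles 1 and 2 swap velocities; positions: p0=37/2 p1=19 p2=19 p3=21; velocities now: v0=3 v1=2 v2=4 v3=4
Collision at t=4: particles 0 and 1 swap velocities; positions: p0=20 p1=20 p2=21 p3=23; velocities now: v0=2 v1=3 v2=4 v3=4

Answer: 1,2 2,3 0,1 1,2 0,1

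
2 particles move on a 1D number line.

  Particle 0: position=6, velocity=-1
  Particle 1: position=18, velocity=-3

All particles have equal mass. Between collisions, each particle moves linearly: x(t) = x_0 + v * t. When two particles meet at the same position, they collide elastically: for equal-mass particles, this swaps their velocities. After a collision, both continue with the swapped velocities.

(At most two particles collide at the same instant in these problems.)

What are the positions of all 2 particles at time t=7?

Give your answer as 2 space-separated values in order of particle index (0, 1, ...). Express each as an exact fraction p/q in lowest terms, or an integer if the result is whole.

Collision at t=6: particles 0 and 1 swap velocities; positions: p0=0 p1=0; velocities now: v0=-3 v1=-1
Advance to t=7 (no further collisions before then); velocities: v0=-3 v1=-1; positions = -3 -1

Answer: -3 -1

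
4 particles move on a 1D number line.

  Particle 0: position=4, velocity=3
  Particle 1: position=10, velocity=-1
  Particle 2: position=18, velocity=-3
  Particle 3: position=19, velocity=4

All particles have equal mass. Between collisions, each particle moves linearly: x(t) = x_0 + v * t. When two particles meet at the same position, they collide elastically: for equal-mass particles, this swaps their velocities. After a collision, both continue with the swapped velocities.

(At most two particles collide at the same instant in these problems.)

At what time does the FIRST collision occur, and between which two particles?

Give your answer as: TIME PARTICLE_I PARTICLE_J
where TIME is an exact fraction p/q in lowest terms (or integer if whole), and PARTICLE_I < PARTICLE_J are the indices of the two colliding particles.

Pair (0,1): pos 4,10 vel 3,-1 -> gap=6, closing at 4/unit, collide at t=3/2
Pair (1,2): pos 10,18 vel -1,-3 -> gap=8, closing at 2/unit, collide at t=4
Pair (2,3): pos 18,19 vel -3,4 -> not approaching (rel speed -7 <= 0)
Earliest collision: t=3/2 between 0 and 1

Answer: 3/2 0 1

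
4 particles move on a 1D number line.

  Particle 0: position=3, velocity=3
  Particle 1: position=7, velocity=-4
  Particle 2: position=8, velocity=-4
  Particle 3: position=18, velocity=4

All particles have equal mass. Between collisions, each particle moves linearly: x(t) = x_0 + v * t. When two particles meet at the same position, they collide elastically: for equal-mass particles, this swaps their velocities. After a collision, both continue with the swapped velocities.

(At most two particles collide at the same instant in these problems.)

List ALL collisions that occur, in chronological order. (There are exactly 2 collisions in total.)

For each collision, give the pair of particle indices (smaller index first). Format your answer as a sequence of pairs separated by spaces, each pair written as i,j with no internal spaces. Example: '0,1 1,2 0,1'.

Answer: 0,1 1,2

Derivation:
Collision at t=4/7: particles 0 and 1 swap velocities; positions: p0=33/7 p1=33/7 p2=40/7 p3=142/7; velocities now: v0=-4 v1=3 v2=-4 v3=4
Collision at t=5/7: particles 1 and 2 swap velocities; positions: p0=29/7 p1=36/7 p2=36/7 p3=146/7; velocities now: v0=-4 v1=-4 v2=3 v3=4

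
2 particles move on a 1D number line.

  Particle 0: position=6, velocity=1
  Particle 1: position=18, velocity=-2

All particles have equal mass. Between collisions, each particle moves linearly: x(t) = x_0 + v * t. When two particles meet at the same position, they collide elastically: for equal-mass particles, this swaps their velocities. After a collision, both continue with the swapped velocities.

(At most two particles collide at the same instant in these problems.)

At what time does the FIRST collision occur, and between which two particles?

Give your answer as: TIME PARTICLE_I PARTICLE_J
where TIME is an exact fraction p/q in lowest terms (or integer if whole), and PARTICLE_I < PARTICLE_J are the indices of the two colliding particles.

Pair (0,1): pos 6,18 vel 1,-2 -> gap=12, closing at 3/unit, collide at t=4
Earliest collision: t=4 between 0 and 1

Answer: 4 0 1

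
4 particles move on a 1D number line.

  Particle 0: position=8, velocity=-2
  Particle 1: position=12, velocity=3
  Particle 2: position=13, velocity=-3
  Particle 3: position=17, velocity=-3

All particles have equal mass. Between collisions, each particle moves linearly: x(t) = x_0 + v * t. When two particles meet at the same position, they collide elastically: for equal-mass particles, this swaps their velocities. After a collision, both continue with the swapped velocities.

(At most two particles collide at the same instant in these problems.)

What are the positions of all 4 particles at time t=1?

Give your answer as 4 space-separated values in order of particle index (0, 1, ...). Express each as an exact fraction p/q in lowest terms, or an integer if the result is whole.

Collision at t=1/6: particles 1 and 2 swap velocities; positions: p0=23/3 p1=25/2 p2=25/2 p3=33/2; velocities now: v0=-2 v1=-3 v2=3 v3=-3
Collision at t=5/6: particles 2 and 3 swap velocities; positions: p0=19/3 p1=21/2 p2=29/2 p3=29/2; velocities now: v0=-2 v1=-3 v2=-3 v3=3
Advance to t=1 (no further collisions before then); velocities: v0=-2 v1=-3 v2=-3 v3=3; positions = 6 10 14 15

Answer: 6 10 14 15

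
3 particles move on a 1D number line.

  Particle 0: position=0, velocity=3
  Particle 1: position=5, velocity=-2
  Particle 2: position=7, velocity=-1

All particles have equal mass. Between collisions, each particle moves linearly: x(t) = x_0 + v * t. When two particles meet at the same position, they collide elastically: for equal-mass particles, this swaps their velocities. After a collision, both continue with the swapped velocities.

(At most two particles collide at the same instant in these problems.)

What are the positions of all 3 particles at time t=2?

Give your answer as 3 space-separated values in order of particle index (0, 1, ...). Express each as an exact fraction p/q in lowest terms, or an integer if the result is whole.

Answer: 1 5 6

Derivation:
Collision at t=1: particles 0 and 1 swap velocities; positions: p0=3 p1=3 p2=6; velocities now: v0=-2 v1=3 v2=-1
Collision at t=7/4: particles 1 and 2 swap velocities; positions: p0=3/2 p1=21/4 p2=21/4; velocities now: v0=-2 v1=-1 v2=3
Advance to t=2 (no further collisions before then); velocities: v0=-2 v1=-1 v2=3; positions = 1 5 6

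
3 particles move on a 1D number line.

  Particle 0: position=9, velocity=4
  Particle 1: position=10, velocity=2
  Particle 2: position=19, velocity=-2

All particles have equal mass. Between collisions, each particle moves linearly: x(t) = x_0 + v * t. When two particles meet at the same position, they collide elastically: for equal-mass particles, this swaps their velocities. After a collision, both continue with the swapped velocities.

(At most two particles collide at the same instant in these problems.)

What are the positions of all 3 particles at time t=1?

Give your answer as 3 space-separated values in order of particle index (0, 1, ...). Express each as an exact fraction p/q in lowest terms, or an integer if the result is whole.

Collision at t=1/2: particles 0 and 1 swap velocities; positions: p0=11 p1=11 p2=18; velocities now: v0=2 v1=4 v2=-2
Advance to t=1 (no further collisions before then); velocities: v0=2 v1=4 v2=-2; positions = 12 13 17

Answer: 12 13 17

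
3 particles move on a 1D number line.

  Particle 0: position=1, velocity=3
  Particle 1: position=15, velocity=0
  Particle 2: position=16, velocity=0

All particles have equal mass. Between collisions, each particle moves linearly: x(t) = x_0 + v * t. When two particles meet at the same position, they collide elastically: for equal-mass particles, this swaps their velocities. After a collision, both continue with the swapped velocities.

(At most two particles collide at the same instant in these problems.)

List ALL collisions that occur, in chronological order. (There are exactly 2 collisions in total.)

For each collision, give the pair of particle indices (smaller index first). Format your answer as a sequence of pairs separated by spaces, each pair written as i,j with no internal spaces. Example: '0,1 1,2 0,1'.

Answer: 0,1 1,2

Derivation:
Collision at t=14/3: particles 0 and 1 swap velocities; positions: p0=15 p1=15 p2=16; velocities now: v0=0 v1=3 v2=0
Collision at t=5: particles 1 and 2 swap velocities; positions: p0=15 p1=16 p2=16; velocities now: v0=0 v1=0 v2=3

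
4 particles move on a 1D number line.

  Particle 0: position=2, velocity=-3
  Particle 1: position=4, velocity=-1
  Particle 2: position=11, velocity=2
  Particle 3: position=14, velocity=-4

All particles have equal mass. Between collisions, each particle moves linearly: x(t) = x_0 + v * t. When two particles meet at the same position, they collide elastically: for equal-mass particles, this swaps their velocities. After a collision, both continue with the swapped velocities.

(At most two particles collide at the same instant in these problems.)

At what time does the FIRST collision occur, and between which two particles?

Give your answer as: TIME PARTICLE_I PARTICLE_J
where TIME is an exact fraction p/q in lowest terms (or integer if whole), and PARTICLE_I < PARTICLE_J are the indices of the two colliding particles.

Answer: 1/2 2 3

Derivation:
Pair (0,1): pos 2,4 vel -3,-1 -> not approaching (rel speed -2 <= 0)
Pair (1,2): pos 4,11 vel -1,2 -> not approaching (rel speed -3 <= 0)
Pair (2,3): pos 11,14 vel 2,-4 -> gap=3, closing at 6/unit, collide at t=1/2
Earliest collision: t=1/2 between 2 and 3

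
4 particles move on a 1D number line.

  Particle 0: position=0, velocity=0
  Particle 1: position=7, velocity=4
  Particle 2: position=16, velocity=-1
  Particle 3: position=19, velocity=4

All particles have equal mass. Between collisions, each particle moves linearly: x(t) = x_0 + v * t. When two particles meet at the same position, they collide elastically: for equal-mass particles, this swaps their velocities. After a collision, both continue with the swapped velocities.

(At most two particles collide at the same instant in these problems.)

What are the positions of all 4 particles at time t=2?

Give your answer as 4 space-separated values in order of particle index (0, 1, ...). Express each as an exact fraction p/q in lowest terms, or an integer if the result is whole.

Collision at t=9/5: particles 1 and 2 swap velocities; positions: p0=0 p1=71/5 p2=71/5 p3=131/5; velocities now: v0=0 v1=-1 v2=4 v3=4
Advance to t=2 (no further collisions before then); velocities: v0=0 v1=-1 v2=4 v3=4; positions = 0 14 15 27

Answer: 0 14 15 27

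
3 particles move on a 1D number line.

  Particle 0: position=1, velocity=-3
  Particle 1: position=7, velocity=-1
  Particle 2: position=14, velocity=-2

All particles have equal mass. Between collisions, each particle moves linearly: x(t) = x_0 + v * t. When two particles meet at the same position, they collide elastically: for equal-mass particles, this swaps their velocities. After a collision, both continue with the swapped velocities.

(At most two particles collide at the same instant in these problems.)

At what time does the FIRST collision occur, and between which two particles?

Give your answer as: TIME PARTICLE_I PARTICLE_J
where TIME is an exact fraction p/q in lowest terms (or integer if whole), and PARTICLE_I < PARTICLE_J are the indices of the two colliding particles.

Answer: 7 1 2

Derivation:
Pair (0,1): pos 1,7 vel -3,-1 -> not approaching (rel speed -2 <= 0)
Pair (1,2): pos 7,14 vel -1,-2 -> gap=7, closing at 1/unit, collide at t=7
Earliest collision: t=7 between 1 and 2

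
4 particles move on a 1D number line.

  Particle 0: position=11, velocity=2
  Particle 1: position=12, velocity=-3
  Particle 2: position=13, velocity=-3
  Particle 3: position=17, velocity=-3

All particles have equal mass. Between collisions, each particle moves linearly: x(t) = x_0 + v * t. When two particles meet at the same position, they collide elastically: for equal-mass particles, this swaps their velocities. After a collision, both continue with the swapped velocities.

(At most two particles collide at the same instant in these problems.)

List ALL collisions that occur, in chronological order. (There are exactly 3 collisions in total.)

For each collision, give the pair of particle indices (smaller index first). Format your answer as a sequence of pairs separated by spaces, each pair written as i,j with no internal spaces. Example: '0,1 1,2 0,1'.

Answer: 0,1 1,2 2,3

Derivation:
Collision at t=1/5: particles 0 and 1 swap velocities; positions: p0=57/5 p1=57/5 p2=62/5 p3=82/5; velocities now: v0=-3 v1=2 v2=-3 v3=-3
Collision at t=2/5: particles 1 and 2 swap velocities; positions: p0=54/5 p1=59/5 p2=59/5 p3=79/5; velocities now: v0=-3 v1=-3 v2=2 v3=-3
Collision at t=6/5: particles 2 and 3 swap velocities; positions: p0=42/5 p1=47/5 p2=67/5 p3=67/5; velocities now: v0=-3 v1=-3 v2=-3 v3=2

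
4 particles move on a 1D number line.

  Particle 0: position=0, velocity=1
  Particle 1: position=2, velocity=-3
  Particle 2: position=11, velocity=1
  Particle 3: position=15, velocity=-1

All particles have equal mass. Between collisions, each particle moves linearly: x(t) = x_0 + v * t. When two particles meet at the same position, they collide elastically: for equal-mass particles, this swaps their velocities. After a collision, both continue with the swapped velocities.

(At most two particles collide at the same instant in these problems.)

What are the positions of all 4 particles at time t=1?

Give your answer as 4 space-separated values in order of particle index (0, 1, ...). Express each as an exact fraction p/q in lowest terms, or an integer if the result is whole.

Answer: -1 1 12 14

Derivation:
Collision at t=1/2: particles 0 and 1 swap velocities; positions: p0=1/2 p1=1/2 p2=23/2 p3=29/2; velocities now: v0=-3 v1=1 v2=1 v3=-1
Advance to t=1 (no further collisions before then); velocities: v0=-3 v1=1 v2=1 v3=-1; positions = -1 1 12 14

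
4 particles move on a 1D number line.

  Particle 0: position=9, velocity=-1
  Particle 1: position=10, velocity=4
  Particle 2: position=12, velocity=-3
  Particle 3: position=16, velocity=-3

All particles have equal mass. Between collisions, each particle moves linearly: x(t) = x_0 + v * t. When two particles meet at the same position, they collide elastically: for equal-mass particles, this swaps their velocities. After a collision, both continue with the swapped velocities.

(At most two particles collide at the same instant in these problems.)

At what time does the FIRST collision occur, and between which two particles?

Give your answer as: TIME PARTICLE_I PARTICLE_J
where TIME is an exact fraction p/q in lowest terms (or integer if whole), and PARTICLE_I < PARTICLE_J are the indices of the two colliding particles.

Answer: 2/7 1 2

Derivation:
Pair (0,1): pos 9,10 vel -1,4 -> not approaching (rel speed -5 <= 0)
Pair (1,2): pos 10,12 vel 4,-3 -> gap=2, closing at 7/unit, collide at t=2/7
Pair (2,3): pos 12,16 vel -3,-3 -> not approaching (rel speed 0 <= 0)
Earliest collision: t=2/7 between 1 and 2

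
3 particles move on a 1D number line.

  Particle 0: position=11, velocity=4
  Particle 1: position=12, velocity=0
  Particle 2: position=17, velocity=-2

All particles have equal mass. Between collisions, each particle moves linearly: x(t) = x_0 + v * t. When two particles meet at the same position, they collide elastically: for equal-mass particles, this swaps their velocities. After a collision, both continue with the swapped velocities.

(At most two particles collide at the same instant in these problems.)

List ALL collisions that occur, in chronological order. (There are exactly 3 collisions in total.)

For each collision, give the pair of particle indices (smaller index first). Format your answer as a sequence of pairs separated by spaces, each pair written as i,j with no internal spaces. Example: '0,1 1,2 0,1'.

Answer: 0,1 1,2 0,1

Derivation:
Collision at t=1/4: particles 0 and 1 swap velocities; positions: p0=12 p1=12 p2=33/2; velocities now: v0=0 v1=4 v2=-2
Collision at t=1: particles 1 and 2 swap velocities; positions: p0=12 p1=15 p2=15; velocities now: v0=0 v1=-2 v2=4
Collision at t=5/2: particles 0 and 1 swap velocities; positions: p0=12 p1=12 p2=21; velocities now: v0=-2 v1=0 v2=4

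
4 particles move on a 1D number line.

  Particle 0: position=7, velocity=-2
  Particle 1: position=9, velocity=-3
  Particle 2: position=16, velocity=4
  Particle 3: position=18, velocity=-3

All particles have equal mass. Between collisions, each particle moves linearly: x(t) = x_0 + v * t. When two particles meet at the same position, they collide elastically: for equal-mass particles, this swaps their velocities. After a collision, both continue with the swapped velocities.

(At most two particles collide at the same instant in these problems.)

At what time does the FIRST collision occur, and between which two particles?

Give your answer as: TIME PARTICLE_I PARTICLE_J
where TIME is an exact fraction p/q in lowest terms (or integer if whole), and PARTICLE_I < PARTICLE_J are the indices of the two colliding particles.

Pair (0,1): pos 7,9 vel -2,-3 -> gap=2, closing at 1/unit, collide at t=2
Pair (1,2): pos 9,16 vel -3,4 -> not approaching (rel speed -7 <= 0)
Pair (2,3): pos 16,18 vel 4,-3 -> gap=2, closing at 7/unit, collide at t=2/7
Earliest collision: t=2/7 between 2 and 3

Answer: 2/7 2 3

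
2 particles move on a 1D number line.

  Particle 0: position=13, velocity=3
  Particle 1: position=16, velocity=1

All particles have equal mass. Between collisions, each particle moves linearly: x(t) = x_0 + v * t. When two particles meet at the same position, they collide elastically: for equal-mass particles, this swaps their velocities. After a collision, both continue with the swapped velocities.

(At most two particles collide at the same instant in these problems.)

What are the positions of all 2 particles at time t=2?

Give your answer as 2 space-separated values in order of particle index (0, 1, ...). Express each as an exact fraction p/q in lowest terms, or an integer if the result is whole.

Answer: 18 19

Derivation:
Collision at t=3/2: particles 0 and 1 swap velocities; positions: p0=35/2 p1=35/2; velocities now: v0=1 v1=3
Advance to t=2 (no further collisions before then); velocities: v0=1 v1=3; positions = 18 19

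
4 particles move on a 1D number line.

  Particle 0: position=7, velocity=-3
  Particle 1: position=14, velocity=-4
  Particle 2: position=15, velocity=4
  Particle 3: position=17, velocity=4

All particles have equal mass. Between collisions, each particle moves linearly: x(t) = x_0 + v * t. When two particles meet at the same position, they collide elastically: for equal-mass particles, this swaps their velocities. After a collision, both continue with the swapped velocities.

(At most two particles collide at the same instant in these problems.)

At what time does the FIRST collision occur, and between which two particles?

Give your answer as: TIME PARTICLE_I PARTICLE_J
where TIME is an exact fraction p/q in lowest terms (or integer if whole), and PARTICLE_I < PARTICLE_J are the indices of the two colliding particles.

Answer: 7 0 1

Derivation:
Pair (0,1): pos 7,14 vel -3,-4 -> gap=7, closing at 1/unit, collide at t=7
Pair (1,2): pos 14,15 vel -4,4 -> not approaching (rel speed -8 <= 0)
Pair (2,3): pos 15,17 vel 4,4 -> not approaching (rel speed 0 <= 0)
Earliest collision: t=7 between 0 and 1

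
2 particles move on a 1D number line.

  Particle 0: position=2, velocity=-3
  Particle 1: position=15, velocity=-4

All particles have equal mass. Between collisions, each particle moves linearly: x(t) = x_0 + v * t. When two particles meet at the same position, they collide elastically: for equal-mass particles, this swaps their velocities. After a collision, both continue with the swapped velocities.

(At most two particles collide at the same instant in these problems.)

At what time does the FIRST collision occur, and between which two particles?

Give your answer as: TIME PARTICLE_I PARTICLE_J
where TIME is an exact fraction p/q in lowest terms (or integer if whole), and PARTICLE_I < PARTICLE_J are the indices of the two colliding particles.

Pair (0,1): pos 2,15 vel -3,-4 -> gap=13, closing at 1/unit, collide at t=13
Earliest collision: t=13 between 0 and 1

Answer: 13 0 1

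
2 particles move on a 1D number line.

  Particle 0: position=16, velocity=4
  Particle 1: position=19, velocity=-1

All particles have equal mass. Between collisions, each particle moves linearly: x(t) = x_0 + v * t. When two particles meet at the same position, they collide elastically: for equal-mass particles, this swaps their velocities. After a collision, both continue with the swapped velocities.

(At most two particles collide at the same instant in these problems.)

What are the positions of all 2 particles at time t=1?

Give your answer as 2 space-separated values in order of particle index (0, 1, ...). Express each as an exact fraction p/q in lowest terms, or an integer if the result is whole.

Answer: 18 20

Derivation:
Collision at t=3/5: particles 0 and 1 swap velocities; positions: p0=92/5 p1=92/5; velocities now: v0=-1 v1=4
Advance to t=1 (no further collisions before then); velocities: v0=-1 v1=4; positions = 18 20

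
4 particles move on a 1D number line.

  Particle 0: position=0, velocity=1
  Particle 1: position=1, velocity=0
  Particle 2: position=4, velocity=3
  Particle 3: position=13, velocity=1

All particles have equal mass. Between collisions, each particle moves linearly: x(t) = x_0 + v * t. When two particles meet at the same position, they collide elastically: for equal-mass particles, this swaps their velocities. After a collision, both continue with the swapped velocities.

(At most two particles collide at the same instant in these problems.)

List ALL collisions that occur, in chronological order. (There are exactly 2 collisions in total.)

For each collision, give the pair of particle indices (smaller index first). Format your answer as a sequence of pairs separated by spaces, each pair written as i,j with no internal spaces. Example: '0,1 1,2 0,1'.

Answer: 0,1 2,3

Derivation:
Collision at t=1: particles 0 and 1 swap velocities; positions: p0=1 p1=1 p2=7 p3=14; velocities now: v0=0 v1=1 v2=3 v3=1
Collision at t=9/2: particles 2 and 3 swap velocities; positions: p0=1 p1=9/2 p2=35/2 p3=35/2; velocities now: v0=0 v1=1 v2=1 v3=3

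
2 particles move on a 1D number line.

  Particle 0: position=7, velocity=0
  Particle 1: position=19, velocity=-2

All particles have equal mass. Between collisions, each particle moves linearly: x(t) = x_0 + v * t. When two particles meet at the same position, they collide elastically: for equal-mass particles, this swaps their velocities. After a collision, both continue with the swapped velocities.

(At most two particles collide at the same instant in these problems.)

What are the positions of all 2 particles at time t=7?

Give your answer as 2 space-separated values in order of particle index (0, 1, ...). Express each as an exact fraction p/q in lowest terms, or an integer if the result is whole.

Answer: 5 7

Derivation:
Collision at t=6: particles 0 and 1 swap velocities; positions: p0=7 p1=7; velocities now: v0=-2 v1=0
Advance to t=7 (no further collisions before then); velocities: v0=-2 v1=0; positions = 5 7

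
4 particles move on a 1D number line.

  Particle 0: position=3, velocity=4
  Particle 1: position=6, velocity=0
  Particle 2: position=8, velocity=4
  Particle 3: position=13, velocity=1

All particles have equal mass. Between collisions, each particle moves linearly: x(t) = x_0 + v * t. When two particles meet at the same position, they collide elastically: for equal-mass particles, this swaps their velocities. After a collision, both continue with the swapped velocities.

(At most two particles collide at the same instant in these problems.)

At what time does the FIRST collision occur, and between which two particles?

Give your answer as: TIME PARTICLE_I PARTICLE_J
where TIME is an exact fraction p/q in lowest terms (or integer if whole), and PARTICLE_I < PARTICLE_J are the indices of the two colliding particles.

Pair (0,1): pos 3,6 vel 4,0 -> gap=3, closing at 4/unit, collide at t=3/4
Pair (1,2): pos 6,8 vel 0,4 -> not approaching (rel speed -4 <= 0)
Pair (2,3): pos 8,13 vel 4,1 -> gap=5, closing at 3/unit, collide at t=5/3
Earliest collision: t=3/4 between 0 and 1

Answer: 3/4 0 1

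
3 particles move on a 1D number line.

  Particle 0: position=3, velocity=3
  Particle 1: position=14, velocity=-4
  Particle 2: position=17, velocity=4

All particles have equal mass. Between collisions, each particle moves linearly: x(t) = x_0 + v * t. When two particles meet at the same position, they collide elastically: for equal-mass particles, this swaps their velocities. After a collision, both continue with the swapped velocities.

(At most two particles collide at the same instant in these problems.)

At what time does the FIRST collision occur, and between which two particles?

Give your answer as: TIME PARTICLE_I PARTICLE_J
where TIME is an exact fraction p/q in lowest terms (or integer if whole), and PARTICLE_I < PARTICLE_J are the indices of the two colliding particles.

Pair (0,1): pos 3,14 vel 3,-4 -> gap=11, closing at 7/unit, collide at t=11/7
Pair (1,2): pos 14,17 vel -4,4 -> not approaching (rel speed -8 <= 0)
Earliest collision: t=11/7 between 0 and 1

Answer: 11/7 0 1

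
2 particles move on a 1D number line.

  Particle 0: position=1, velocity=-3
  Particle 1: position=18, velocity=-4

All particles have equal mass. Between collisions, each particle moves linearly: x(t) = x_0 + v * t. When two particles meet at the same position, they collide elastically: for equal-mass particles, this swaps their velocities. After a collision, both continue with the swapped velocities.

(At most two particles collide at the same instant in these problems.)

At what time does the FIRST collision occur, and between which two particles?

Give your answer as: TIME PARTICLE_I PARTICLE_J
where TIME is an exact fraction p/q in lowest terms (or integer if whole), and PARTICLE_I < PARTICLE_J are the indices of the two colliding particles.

Pair (0,1): pos 1,18 vel -3,-4 -> gap=17, closing at 1/unit, collide at t=17
Earliest collision: t=17 between 0 and 1

Answer: 17 0 1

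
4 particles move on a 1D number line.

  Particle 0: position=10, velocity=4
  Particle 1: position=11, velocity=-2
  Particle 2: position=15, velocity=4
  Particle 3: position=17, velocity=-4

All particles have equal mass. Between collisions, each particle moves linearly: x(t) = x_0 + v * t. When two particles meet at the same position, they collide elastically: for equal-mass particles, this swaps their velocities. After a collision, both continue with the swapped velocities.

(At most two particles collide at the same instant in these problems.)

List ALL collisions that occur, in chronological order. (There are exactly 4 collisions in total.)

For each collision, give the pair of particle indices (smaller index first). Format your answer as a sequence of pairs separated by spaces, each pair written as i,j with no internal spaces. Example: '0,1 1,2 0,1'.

Collision at t=1/6: particles 0 and 1 swap velocities; positions: p0=32/3 p1=32/3 p2=47/3 p3=49/3; velocities now: v0=-2 v1=4 v2=4 v3=-4
Collision at t=1/4: particles 2 and 3 swap velocities; positions: p0=21/2 p1=11 p2=16 p3=16; velocities now: v0=-2 v1=4 v2=-4 v3=4
Collision at t=7/8: particles 1 and 2 swap velocities; positions: p0=37/4 p1=27/2 p2=27/2 p3=37/2; velocities now: v0=-2 v1=-4 v2=4 v3=4
Collision at t=3: particles 0 and 1 swap velocities; positions: p0=5 p1=5 p2=22 p3=27; velocities now: v0=-4 v1=-2 v2=4 v3=4

Answer: 0,1 2,3 1,2 0,1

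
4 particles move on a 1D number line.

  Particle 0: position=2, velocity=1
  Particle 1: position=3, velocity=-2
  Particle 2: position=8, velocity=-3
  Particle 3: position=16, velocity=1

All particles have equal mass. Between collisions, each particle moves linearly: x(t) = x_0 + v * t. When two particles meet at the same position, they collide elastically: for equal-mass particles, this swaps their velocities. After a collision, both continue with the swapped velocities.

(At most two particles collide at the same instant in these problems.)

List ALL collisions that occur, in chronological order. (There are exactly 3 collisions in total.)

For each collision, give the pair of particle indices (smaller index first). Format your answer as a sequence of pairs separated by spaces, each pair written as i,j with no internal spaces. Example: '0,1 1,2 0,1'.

Collision at t=1/3: particles 0 and 1 swap velocities; positions: p0=7/3 p1=7/3 p2=7 p3=49/3; velocities now: v0=-2 v1=1 v2=-3 v3=1
Collision at t=3/2: particles 1 and 2 swap velocities; positions: p0=0 p1=7/2 p2=7/2 p3=35/2; velocities now: v0=-2 v1=-3 v2=1 v3=1
Collision at t=5: particles 0 and 1 swap velocities; positions: p0=-7 p1=-7 p2=7 p3=21; velocities now: v0=-3 v1=-2 v2=1 v3=1

Answer: 0,1 1,2 0,1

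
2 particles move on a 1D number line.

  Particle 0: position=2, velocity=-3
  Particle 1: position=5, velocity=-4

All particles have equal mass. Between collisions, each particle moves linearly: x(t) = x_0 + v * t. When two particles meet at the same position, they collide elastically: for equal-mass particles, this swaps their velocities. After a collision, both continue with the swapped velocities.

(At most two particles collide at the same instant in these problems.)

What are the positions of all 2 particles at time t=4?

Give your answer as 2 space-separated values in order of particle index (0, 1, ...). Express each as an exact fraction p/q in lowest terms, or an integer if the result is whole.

Answer: -11 -10

Derivation:
Collision at t=3: particles 0 and 1 swap velocities; positions: p0=-7 p1=-7; velocities now: v0=-4 v1=-3
Advance to t=4 (no further collisions before then); velocities: v0=-4 v1=-3; positions = -11 -10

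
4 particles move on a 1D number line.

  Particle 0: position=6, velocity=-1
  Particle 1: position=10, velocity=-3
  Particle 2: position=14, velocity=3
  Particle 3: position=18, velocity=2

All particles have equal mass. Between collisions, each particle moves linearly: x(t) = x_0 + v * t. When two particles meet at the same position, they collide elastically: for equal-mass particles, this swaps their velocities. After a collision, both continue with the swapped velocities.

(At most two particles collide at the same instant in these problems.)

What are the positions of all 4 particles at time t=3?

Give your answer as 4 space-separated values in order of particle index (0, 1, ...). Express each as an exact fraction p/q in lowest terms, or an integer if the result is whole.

Answer: 1 3 23 24

Derivation:
Collision at t=2: particles 0 and 1 swap velocities; positions: p0=4 p1=4 p2=20 p3=22; velocities now: v0=-3 v1=-1 v2=3 v3=2
Advance to t=3 (no further collisions before then); velocities: v0=-3 v1=-1 v2=3 v3=2; positions = 1 3 23 24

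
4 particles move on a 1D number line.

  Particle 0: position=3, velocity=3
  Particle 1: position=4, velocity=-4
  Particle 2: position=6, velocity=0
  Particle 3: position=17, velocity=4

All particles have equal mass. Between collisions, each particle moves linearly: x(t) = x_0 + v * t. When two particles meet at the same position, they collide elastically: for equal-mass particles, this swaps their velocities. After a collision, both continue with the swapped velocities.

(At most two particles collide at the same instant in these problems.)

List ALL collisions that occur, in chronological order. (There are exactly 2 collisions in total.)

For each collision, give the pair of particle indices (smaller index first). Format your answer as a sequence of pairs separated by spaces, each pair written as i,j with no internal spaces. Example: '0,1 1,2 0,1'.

Answer: 0,1 1,2

Derivation:
Collision at t=1/7: particles 0 and 1 swap velocities; positions: p0=24/7 p1=24/7 p2=6 p3=123/7; velocities now: v0=-4 v1=3 v2=0 v3=4
Collision at t=1: particles 1 and 2 swap velocities; positions: p0=0 p1=6 p2=6 p3=21; velocities now: v0=-4 v1=0 v2=3 v3=4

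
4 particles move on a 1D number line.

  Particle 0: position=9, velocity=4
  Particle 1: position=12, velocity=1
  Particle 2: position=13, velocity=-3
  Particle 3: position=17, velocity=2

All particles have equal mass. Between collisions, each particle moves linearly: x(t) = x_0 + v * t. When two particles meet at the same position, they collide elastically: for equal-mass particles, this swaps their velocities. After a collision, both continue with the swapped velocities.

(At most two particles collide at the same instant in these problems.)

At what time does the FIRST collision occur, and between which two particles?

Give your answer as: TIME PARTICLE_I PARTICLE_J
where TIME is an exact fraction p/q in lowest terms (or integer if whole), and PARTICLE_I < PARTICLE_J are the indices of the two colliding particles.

Answer: 1/4 1 2

Derivation:
Pair (0,1): pos 9,12 vel 4,1 -> gap=3, closing at 3/unit, collide at t=1
Pair (1,2): pos 12,13 vel 1,-3 -> gap=1, closing at 4/unit, collide at t=1/4
Pair (2,3): pos 13,17 vel -3,2 -> not approaching (rel speed -5 <= 0)
Earliest collision: t=1/4 between 1 and 2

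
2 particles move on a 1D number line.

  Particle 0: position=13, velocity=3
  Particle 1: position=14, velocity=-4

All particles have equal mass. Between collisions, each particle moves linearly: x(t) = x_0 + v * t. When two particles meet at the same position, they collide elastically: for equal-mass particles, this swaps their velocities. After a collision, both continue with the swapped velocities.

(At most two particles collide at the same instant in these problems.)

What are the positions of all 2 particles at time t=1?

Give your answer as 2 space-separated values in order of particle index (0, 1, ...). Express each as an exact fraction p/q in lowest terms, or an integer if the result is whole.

Answer: 10 16

Derivation:
Collision at t=1/7: particles 0 and 1 swap velocities; positions: p0=94/7 p1=94/7; velocities now: v0=-4 v1=3
Advance to t=1 (no further collisions before then); velocities: v0=-4 v1=3; positions = 10 16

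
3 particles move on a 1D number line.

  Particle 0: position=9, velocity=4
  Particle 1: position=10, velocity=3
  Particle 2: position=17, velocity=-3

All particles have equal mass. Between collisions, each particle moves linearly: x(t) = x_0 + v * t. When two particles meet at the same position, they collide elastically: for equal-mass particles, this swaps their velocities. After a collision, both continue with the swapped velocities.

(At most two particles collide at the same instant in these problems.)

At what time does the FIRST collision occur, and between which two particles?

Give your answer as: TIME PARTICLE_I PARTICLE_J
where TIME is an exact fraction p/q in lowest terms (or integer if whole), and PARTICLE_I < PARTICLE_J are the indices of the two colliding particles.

Pair (0,1): pos 9,10 vel 4,3 -> gap=1, closing at 1/unit, collide at t=1
Pair (1,2): pos 10,17 vel 3,-3 -> gap=7, closing at 6/unit, collide at t=7/6
Earliest collision: t=1 between 0 and 1

Answer: 1 0 1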